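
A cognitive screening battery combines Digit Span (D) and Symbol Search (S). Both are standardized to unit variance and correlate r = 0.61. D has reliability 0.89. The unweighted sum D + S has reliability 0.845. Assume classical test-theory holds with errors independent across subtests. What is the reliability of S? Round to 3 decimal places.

Var(D+S) = 2 + 2·0.61 = 3.220.
True-score variance = ρ_D + ρ_S + 2·0.61, so 0.845 = (0.89 + ρ_S + 1.22) / 3.220.
ρ_S = 0.845·3.220 − 0.89 − 1.22 = 0.611.

0.611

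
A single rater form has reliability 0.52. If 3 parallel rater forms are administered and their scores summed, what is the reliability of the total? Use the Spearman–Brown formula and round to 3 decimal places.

0.765

ρ_k = kρ / (1 + (k−1)ρ) = 3·0.52 / (1 + 2·0.52) = 1.560 / 2.040 = 0.765.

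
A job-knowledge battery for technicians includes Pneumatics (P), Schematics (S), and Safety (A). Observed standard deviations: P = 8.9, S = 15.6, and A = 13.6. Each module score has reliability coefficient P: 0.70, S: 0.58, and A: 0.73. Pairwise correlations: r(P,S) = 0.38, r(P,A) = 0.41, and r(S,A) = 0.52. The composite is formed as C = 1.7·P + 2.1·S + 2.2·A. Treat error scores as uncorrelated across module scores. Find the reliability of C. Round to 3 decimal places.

0.808

Var(C) = 1.7²·8.9² + 2.1²·15.6² + 2.2²·13.6² + 2·[3.57·8.9·15.6·0.38 + 3.74·8.9·13.6·0.41 + 4.62·15.6·13.6·0.52] = 2197.34 + 1767.29 = 3964.63.
With uncorrelated errors the cross-covariances are all true-score covariance, so they carry over unchanged; only the diagonal terms shrink to ρᵢσᵢ².
True-score variance = [1.7²·8.9²·0.70 + 2.1²·15.6²·0.58 + 2.2²·13.6²·0.73] + 1767.29 = 1436.21 + 1767.29 = 3203.5.
Reliability = 3203.5 / 3964.63 = 0.808.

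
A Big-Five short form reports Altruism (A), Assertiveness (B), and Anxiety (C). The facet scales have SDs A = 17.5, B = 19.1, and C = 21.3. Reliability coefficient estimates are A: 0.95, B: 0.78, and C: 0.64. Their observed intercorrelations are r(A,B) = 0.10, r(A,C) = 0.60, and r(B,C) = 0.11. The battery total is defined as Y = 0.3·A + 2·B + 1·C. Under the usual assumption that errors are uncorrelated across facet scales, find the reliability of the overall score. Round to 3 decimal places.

Var(Y) = 0.3²·17.5² + 2²·19.1² + 21.3² + 2·[0.6·17.5·19.1·0.10 + 0.3·17.5·21.3·0.60 + 2·19.1·21.3·0.11] = 1940.49 + 353.305 = 2293.8.
Under uncorrelated errors the observed covariances equal the true-score covariances, so only the own-variance terms attenuate.
True-score variance = [0.3²·17.5²·0.95 + 2²·19.1²·0.78 + 21.3²·0.64] + 353.305 = 1454.75 + 353.305 = 1808.06.
Reliability = 1808.06 / 2293.8 = 0.788.

0.788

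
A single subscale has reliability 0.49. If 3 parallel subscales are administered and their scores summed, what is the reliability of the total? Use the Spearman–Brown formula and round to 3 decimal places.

ρ_k = kρ / (1 + (k−1)ρ) = 3·0.49 / (1 + 2·0.49) = 1.470 / 1.980 = 0.742.

0.742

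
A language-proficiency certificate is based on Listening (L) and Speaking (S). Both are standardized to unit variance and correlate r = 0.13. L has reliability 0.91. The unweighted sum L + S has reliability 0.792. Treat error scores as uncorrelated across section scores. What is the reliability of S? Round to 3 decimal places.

0.620

Var(L+S) = 2 + 2·0.13 = 2.260.
True-score variance = ρ_L + ρ_S + 2·0.13, so 0.792 = (0.91 + ρ_S + 0.26) / 2.260.
ρ_S = 0.792·2.260 − 0.91 − 0.26 = 0.620.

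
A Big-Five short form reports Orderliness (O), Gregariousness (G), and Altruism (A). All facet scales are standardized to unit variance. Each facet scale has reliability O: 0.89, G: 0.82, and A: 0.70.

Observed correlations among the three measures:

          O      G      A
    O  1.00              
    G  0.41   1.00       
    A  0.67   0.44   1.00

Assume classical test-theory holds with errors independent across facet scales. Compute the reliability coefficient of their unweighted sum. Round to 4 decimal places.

Var(O+G+A) = 3 + 2·[0.41 + 0.67 + 0.44] = 3 + 3.04 = 6.04.
With uncorrelated errors the cross-covariances are all true-score covariance, so they carry over unchanged; only the diagonal terms shrink to ρᵢσᵢ².
True-score variance = [0.89 + 0.82 + 0.70] + 3.04 = 2.41 + 3.04 = 5.45.
Reliability = 5.45 / 6.04 = 0.9023.

0.9023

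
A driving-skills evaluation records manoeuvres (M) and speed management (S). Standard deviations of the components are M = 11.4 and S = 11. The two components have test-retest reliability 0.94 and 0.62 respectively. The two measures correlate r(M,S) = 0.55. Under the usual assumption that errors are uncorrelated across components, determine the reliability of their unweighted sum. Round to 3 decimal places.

Var(M+S) = 11.4² + 11² + 2·[11.4·11·0.55] = 250.96 + 137.94 = 388.9.
Under uncorrelated errors the observed covariances equal the true-score covariances, so only the own-variance terms attenuate.
True-score variance = [11.4²·0.94 + 11²·0.62] + 137.94 = 197.182 + 137.94 = 335.122.
Reliability = 335.122 / 388.9 = 0.862.

0.862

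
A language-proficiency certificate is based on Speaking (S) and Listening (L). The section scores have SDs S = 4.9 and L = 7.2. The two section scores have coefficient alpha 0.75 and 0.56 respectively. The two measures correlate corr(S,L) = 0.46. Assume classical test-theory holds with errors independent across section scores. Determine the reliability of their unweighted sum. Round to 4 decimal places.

Var(S+L) = 4.9² + 7.2² + 2·[4.9·7.2·0.46] = 75.85 + 32.4576 = 108.308.
Because errors are independent across components, Cov(Tᵢ,Tⱼ) = Cov(Xᵢ,Xⱼ); the off-diagonal part of the true-score variance is the same as above.
True-score variance = [4.9²·0.75 + 7.2²·0.56] + 32.4576 = 47.0379 + 32.4576 = 79.4955.
Reliability = 79.4955 / 108.308 = 0.7340.

0.7340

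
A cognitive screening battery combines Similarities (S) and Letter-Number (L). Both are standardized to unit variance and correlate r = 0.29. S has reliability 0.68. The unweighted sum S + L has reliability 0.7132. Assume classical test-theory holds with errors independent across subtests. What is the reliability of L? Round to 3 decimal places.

0.580

Var(S+L) = 2 + 2·0.29 = 2.580.
True-score variance = ρ_S + ρ_L + 2·0.29, so 0.7132 = (0.68 + ρ_L + 0.58) / 2.580.
ρ_L = 0.7132·2.580 − 0.68 − 0.58 = 0.580.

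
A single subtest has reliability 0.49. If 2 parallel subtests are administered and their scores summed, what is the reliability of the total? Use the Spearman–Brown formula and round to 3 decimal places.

0.658

ρ_k = kρ / (1 + (k−1)ρ) = 2·0.49 / (1 + 1·0.49) = 0.980 / 1.490 = 0.658.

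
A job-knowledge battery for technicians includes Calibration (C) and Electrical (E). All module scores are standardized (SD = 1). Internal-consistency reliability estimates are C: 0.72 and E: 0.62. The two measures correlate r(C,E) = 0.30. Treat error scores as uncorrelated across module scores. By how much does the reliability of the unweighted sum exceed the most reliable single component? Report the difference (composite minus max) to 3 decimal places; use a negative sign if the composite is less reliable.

Var(sum) = 2 + 0.6 = 2.6; true-score variance = 1.34 + 0.6 = 1.94; composite reliability = 0.7462.
Max component reliability = 0.7200.
Difference = 0.7462 − 0.7200 = 0.026.

0.026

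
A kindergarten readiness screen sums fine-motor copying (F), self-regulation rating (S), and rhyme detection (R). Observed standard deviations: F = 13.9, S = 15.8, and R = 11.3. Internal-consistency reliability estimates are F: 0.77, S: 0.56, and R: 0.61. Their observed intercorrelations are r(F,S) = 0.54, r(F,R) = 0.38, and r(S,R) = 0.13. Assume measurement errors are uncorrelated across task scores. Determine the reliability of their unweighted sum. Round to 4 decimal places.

Var(F+S+R) = 13.9² + 15.8² + 11.3² + 2·[13.9·15.8·0.54 + 13.9·11.3·0.38 + 15.8·11.3·0.13] = 570.54 + 402.983 = 973.523.
Because errors are independent across components, Cov(Tᵢ,Tⱼ) = Cov(Xᵢ,Xⱼ); the off-diagonal part of the true-score variance is the same as above.
True-score variance = [13.9²·0.77 + 15.8²·0.56 + 11.3²·0.61] + 402.983 = 366.461 + 402.983 = 769.444.
Reliability = 769.444 / 973.523 = 0.7904.

0.7904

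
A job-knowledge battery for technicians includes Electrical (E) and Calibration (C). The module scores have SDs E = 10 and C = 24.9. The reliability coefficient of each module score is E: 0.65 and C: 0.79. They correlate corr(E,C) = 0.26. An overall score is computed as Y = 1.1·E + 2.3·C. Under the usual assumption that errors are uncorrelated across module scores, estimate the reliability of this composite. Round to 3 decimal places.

0.804

Var(Y) = 1.1²·10² + 2.3²·24.9² + 2·[2.53·10·24.9·0.26] = 3400.85 + 327.584 = 3728.44.
Because errors are independent across components, Cov(Tᵢ,Tⱼ) = Cov(Xᵢ,Xⱼ); the off-diagonal part of the true-score variance is the same as above.
True-score variance = [1.1²·10²·0.65 + 2.3²·24.9²·0.79] + 327.584 = 2669.73 + 327.584 = 2997.32.
Reliability = 2997.32 / 3728.44 = 0.804.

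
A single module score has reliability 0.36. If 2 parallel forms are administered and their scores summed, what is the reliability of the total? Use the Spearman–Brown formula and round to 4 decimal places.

0.5294

ρ_k = kρ / (1 + (k−1)ρ) = 2·0.36 / (1 + 1·0.36) = 0.720 / 1.360 = 0.5294.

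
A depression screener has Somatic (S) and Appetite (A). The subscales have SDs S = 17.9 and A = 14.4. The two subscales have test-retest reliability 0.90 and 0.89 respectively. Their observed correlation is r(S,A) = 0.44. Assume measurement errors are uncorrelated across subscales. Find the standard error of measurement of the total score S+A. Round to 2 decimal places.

7.41

Var(total) = 527.77 + 226.829 = 754.599.
True-score variance = 472.919 + 226.829 = 699.748, so reliability = 0.9273.
Error variance = 754.599 − 699.748 = 54.8506; SEM = √54.8506 = 7.41.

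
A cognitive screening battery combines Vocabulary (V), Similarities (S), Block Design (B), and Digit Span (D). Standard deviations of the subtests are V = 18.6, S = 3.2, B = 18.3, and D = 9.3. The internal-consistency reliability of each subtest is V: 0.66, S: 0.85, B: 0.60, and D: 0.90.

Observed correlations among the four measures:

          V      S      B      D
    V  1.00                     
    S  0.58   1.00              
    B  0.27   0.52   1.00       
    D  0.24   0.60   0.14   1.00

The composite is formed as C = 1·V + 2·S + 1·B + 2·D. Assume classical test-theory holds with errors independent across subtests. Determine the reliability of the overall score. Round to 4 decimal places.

0.8474

Var(C) = 18.6² + 2²·3.2² + 18.3² + 2²·9.3² + 2·[2·18.6·3.2·0.58 + 18.6·18.3·0.27 + 2·18.6·9.3·0.24 + 2·3.2·18.3·0.52 + 4·3.2·9.3·0.60 + 2·18.3·9.3·0.14] = 1067.77 + 847.912 = 1915.68.
With uncorrelated errors the cross-covariances are all true-score covariance, so they carry over unchanged; only the diagonal terms shrink to ρᵢσᵢ².
True-score variance = [18.6²·0.66 + 2²·3.2²·0.85 + 18.3²·0.60 + 2²·9.3²·0.90] + 847.912 = 775.448 + 847.912 = 1623.36.
Reliability = 1623.36 / 1915.68 = 0.8474.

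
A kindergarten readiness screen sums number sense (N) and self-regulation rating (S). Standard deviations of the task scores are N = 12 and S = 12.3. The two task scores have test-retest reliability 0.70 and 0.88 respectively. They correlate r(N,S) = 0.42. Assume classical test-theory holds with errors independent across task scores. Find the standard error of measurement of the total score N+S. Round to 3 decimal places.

7.833

Var(total) = 295.29 + 123.984 = 419.274.
True-score variance = 233.935 + 123.984 = 357.919, so reliability = 0.8537.
Error variance = 419.274 − 357.919 = 61.3548; SEM = √61.3548 = 7.833.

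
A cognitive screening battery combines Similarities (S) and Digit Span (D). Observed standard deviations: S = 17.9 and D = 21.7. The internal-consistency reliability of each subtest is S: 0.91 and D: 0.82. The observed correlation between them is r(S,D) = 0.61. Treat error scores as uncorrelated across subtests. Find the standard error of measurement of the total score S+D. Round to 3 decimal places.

10.658

Var(total) = 791.3 + 473.885 = 1265.18.
True-score variance = 677.703 + 473.885 = 1151.59, so reliability = 0.9102.
Error variance = 1265.18 − 1151.59 = 113.597; SEM = √113.597 = 10.658.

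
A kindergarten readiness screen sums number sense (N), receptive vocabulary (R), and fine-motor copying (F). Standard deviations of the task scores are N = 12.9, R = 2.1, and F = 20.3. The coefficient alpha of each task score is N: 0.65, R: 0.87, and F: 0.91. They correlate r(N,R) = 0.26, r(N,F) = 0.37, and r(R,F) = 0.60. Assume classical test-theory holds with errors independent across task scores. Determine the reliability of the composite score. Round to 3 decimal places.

0.886

Var(N+R+F) = 12.9² + 2.1² + 20.3² + 2·[12.9·2.1·0.26 + 12.9·20.3·0.37 + 2.1·20.3·0.60] = 582.91 + 259.027 = 841.937.
Because errors are independent across components, Cov(Tᵢ,Tⱼ) = Cov(Xᵢ,Xⱼ); the off-diagonal part of the true-score variance is the same as above.
True-score variance = [12.9²·0.65 + 2.1²·0.87 + 20.3²·0.91] + 259.027 = 487.005 + 259.027 = 746.032.
Reliability = 746.032 / 841.937 = 0.886.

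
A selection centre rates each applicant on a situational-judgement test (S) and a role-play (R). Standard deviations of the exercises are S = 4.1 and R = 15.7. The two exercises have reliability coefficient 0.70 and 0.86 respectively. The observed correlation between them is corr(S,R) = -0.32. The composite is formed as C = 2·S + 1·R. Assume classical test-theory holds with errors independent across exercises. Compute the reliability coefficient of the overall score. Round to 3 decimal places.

0.764

Var(C) = 2²·4.1² + 15.7² + 2·[2·4.1·15.7·(-0.32)] = 313.73 − 82.3936 = 231.336.
With uncorrelated errors the cross-covariances are all true-score covariance, so they carry over unchanged; only the diagonal terms shrink to ρᵢσᵢ².
True-score variance = [2²·4.1²·0.70 + 15.7²·0.86] − 82.3936 = 259.049 − 82.3936 = 176.656.
Reliability = 176.656 / 231.336 = 0.764.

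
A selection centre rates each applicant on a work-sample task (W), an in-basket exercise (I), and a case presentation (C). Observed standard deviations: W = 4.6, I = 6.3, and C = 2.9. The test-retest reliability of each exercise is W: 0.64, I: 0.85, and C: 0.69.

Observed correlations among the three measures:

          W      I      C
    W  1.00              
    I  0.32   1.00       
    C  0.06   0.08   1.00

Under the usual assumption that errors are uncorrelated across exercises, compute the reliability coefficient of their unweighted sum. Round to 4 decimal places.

0.8248

Var(W+I+C) = 4.6² + 6.3² + 2.9² + 2·[4.6·6.3·0.32 + 4.6·2.9·0.06 + 6.3·2.9·0.08] = 69.26 + 23.0712 = 92.3312.
Because errors are independent across components, Cov(Tᵢ,Tⱼ) = Cov(Xᵢ,Xⱼ); the off-diagonal part of the true-score variance is the same as above.
True-score variance = [4.6²·0.64 + 6.3²·0.85 + 2.9²·0.69] + 23.0712 = 53.0818 + 23.0712 = 76.153.
Reliability = 76.153 / 92.3312 = 0.8248.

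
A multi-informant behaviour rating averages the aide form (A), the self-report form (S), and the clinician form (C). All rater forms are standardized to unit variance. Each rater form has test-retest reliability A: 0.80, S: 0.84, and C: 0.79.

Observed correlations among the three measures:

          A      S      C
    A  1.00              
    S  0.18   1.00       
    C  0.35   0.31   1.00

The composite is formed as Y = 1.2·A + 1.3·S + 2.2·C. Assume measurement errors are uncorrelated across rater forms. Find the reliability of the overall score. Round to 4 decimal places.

0.8704

Var(Y) = 1.2² + 1.3² + 2.2² + 2·[1.56·0.18 + 2.64·0.35 + 2.86·0.31] = 7.97 + 4.1828 = 12.1528.
Under uncorrelated errors the observed covariances equal the true-score covariances, so only the own-variance terms attenuate.
True-score variance = [1.2²·0.80 + 1.3²·0.84 + 2.2²·0.79] + 4.1828 = 6.3952 + 4.1828 = 10.578.
Reliability = 10.578 / 12.1528 = 0.8704.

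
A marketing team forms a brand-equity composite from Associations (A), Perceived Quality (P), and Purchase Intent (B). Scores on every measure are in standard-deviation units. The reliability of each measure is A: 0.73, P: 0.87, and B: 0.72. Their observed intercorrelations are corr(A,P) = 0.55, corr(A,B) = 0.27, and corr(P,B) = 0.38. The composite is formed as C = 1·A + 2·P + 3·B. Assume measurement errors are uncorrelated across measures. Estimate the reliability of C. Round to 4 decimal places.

0.8521

Var(C) = 1 + 2² + 3² + 2·[2·0.55 + 3·0.27 + 6·0.38] = 14 + 8.38 = 22.38.
With uncorrelated errors the cross-covariances are all true-score covariance, so they carry over unchanged; only the diagonal terms shrink to ρᵢσᵢ².
True-score variance = [0.73 + 2²·0.87 + 3²·0.72] + 8.38 = 10.69 + 8.38 = 19.07.
Reliability = 19.07 / 22.38 = 0.8521.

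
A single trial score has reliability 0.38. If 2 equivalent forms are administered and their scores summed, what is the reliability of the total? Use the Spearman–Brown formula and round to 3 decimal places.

ρ_k = kρ / (1 + (k−1)ρ) = 2·0.38 / (1 + 1·0.38) = 0.760 / 1.380 = 0.551.

0.551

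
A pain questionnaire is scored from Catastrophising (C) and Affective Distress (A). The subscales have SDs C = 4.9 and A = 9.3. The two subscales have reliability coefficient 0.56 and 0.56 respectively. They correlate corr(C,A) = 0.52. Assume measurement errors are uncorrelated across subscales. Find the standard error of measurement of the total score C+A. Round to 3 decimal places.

6.973

Var(total) = 110.5 + 47.3928 = 157.893.
True-score variance = 61.88 + 47.3928 = 109.273, so reliability = 0.6921.
Error variance = 157.893 − 109.273 = 48.62; SEM = √48.62 = 6.973.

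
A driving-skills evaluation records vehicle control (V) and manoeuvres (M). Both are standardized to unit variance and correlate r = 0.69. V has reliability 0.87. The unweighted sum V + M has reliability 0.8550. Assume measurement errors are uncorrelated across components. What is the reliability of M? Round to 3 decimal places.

Var(V+M) = 2 + 2·0.69 = 3.380.
True-score variance = ρ_V + ρ_M + 2·0.69, so 0.8550 = (0.87 + ρ_M + 1.38) / 3.380.
ρ_M = 0.8550·3.380 − 0.87 − 1.38 = 0.640.

0.640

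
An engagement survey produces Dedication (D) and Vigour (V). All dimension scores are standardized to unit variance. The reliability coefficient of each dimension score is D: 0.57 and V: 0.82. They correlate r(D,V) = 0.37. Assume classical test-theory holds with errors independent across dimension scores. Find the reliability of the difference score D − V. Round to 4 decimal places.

Var(D−V) = 1 + 1 − 2·0.37 = 2 − 0.74 = 1.26.
Under uncorrelated errors the observed covariances equal the true-score covariances, so only the own-variance terms attenuate.
True-score variance = [0.57 + 0.82] − 0.74 = 1.39 − 0.74 = 0.65.
Reliability = 0.65 / 1.26 = 0.5159.

0.5159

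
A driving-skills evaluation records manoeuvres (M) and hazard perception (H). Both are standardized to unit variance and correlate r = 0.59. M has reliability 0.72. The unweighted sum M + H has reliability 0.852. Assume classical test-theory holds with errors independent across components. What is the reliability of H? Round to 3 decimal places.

0.809

Var(M+H) = 2 + 2·0.59 = 3.180.
True-score variance = ρ_M + ρ_H + 2·0.59, so 0.852 = (0.72 + ρ_H + 1.18) / 3.180.
ρ_H = 0.852·3.180 − 0.72 − 1.18 = 0.809.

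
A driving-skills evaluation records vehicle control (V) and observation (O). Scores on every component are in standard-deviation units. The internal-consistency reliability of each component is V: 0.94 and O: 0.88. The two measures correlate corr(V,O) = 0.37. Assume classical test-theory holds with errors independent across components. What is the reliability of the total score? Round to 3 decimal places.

0.934

Var(V+O) = 2 + 2·[0.37] = 2 + 0.74 = 2.74.
With uncorrelated errors the cross-covariances are all true-score covariance, so they carry over unchanged; only the diagonal terms shrink to ρᵢσᵢ².
True-score variance = [0.94 + 0.88] + 0.74 = 1.82 + 0.74 = 2.56.
Reliability = 2.56 / 2.74 = 0.934.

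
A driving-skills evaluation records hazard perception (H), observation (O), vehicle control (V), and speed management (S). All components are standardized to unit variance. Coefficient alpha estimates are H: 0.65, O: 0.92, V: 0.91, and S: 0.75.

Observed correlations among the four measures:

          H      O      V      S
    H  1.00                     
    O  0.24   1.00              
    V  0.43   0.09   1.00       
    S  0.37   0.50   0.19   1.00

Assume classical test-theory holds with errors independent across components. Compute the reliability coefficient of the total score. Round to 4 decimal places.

Var(H+O+V+S) = 4 + 2·[0.24 + 0.43 + 0.37 + 0.09 + 0.50 + 0.19] = 4 + 3.64 = 7.64.
Under uncorrelated errors the observed covariances equal the true-score covariances, so only the own-variance terms attenuate.
True-score variance = [0.65 + 0.92 + 0.91 + 0.75] + 3.64 = 3.23 + 3.64 = 6.87.
Reliability = 6.87 / 7.64 = 0.8992.

0.8992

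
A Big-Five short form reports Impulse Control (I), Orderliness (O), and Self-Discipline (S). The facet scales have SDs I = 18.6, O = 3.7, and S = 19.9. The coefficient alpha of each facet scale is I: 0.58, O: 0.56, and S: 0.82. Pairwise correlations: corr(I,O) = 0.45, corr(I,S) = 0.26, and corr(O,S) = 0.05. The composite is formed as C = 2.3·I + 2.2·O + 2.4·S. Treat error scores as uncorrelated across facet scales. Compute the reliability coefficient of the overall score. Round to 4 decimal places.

0.7839

Var(C) = 2.3²·18.6² + 2.2²·3.7² + 2.4²·19.9² + 2·[5.06·18.6·3.7·0.45 + 5.52·18.6·19.9·0.26 + 5.28·3.7·19.9·0.05] = 4177.41 + 1414.73 = 5592.14.
With uncorrelated errors the cross-covariances are all true-score covariance, so they carry over unchanged; only the diagonal terms shrink to ρᵢσᵢ².
True-score variance = [2.3²·18.6²·0.58 + 2.2²·3.7²·0.56 + 2.4²·19.9²·0.82] + 1414.73 = 2969.01 + 1414.73 = 4383.75.
Reliability = 4383.75 / 5592.14 = 0.7839.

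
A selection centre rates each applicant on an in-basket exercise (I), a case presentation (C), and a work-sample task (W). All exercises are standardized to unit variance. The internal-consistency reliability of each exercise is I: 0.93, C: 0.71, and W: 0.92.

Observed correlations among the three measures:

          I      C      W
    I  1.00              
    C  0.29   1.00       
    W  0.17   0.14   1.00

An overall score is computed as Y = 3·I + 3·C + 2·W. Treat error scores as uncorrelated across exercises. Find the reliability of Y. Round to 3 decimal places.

Var(Y) = 3² + 3² + 2² + 2·[9·0.29 + 6·0.17 + 6·0.14] = 22 + 8.94 = 30.94.
With uncorrelated errors the cross-covariances are all true-score covariance, so they carry over unchanged; only the diagonal terms shrink to ρᵢσᵢ².
True-score variance = [3²·0.93 + 3²·0.71 + 2²·0.92] + 8.94 = 18.44 + 8.94 = 27.38.
Reliability = 27.38 / 30.94 = 0.885.

0.885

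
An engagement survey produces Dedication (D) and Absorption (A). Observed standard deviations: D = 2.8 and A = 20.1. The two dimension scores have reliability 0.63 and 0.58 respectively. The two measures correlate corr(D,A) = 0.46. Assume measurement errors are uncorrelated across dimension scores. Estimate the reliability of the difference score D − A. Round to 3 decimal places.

Var(D−A) = 2.8² + 20.1² − 2·2.8·20.1·0.46 = 411.85 − 51.7776 = 360.072.
With uncorrelated errors the cross-covariances are all true-score covariance, so they carry over unchanged; only the diagonal terms shrink to ρᵢσᵢ².
True-score variance = [2.8²·0.63 + 20.1²·0.58] − 51.7776 = 239.265 − 51.7776 = 187.487.
Reliability = 187.487 / 360.072 = 0.521.

0.521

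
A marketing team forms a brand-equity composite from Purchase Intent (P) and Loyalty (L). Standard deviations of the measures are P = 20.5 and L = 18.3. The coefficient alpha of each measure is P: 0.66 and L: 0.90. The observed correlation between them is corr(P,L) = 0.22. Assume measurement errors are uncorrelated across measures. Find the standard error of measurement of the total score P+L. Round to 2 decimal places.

13.28

Var(total) = 755.14 + 165.066 = 920.206.
True-score variance = 578.766 + 165.066 = 743.832, so reliability = 0.8083.
Error variance = 920.206 − 743.832 = 176.374; SEM = √176.374 = 13.28.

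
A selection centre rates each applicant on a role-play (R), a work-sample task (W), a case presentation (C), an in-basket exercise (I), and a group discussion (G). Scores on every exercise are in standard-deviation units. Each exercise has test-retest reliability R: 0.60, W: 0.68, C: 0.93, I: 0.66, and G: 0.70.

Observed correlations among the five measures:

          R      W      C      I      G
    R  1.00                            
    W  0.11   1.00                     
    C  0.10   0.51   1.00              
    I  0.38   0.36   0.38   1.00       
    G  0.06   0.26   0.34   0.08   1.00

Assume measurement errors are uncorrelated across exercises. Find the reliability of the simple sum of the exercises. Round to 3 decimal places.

Var(R+W+C+I+G) = 5 + 2·[0.11 + 0.10 + 0.38 + 0.06 + 0.51 + 0.36 + 0.26 + 0.38 + 0.34 + 0.08] = 5 + 5.16 = 10.16.
Under uncorrelated errors the observed covariances equal the true-score covariances, so only the own-variance terms attenuate.
True-score variance = [0.60 + 0.68 + 0.93 + 0.66 + 0.70] + 5.16 = 3.57 + 5.16 = 8.73.
Reliability = 8.73 / 10.16 = 0.859.

0.859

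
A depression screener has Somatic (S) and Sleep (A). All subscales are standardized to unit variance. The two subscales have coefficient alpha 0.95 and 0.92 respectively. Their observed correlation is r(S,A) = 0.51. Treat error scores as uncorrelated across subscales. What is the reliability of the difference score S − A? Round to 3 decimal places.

0.867

Var(S−A) = 1 + 1 − 2·0.51 = 2 − 1.02 = 0.98.
Under uncorrelated errors the observed covariances equal the true-score covariances, so only the own-variance terms attenuate.
True-score variance = [0.95 + 0.92] − 1.02 = 1.87 − 1.02 = 0.85.
Reliability = 0.85 / 0.98 = 0.867.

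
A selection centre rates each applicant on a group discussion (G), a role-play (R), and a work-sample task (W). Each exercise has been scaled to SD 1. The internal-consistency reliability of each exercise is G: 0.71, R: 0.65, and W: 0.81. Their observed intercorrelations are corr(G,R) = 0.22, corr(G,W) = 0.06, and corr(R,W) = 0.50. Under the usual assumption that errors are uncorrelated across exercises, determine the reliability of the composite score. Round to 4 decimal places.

Var(G+R+W) = 3 + 2·[0.22 + 0.06 + 0.50] = 3 + 1.56 = 4.56.
Under uncorrelated errors the observed covariances equal the true-score covariances, so only the own-variance terms attenuate.
True-score variance = [0.71 + 0.65 + 0.81] + 1.56 = 2.17 + 1.56 = 3.73.
Reliability = 3.73 / 4.56 = 0.8180.

0.8180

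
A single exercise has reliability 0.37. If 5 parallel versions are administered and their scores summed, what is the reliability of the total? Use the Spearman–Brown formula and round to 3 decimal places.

ρ_k = kρ / (1 + (k−1)ρ) = 5·0.37 / (1 + 4·0.37) = 1.850 / 2.480 = 0.746.

0.746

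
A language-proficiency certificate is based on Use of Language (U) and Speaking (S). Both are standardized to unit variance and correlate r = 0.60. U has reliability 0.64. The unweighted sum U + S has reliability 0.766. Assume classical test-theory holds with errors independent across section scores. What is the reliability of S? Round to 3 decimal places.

Var(U+S) = 2 + 2·0.60 = 3.200.
True-score variance = ρ_U + ρ_S + 2·0.60, so 0.766 = (0.64 + ρ_S + 1.20) / 3.200.
ρ_S = 0.766·3.200 − 0.64 − 1.20 = 0.611.

0.611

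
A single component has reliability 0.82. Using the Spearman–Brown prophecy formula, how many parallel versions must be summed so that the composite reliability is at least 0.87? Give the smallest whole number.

2

k ≥ ρ*(1−ρ₁)/(ρ₁(1−ρ*)) = 0.87·0.18 / (0.82·0.13) = 1.469.
Smallest integer k = 2.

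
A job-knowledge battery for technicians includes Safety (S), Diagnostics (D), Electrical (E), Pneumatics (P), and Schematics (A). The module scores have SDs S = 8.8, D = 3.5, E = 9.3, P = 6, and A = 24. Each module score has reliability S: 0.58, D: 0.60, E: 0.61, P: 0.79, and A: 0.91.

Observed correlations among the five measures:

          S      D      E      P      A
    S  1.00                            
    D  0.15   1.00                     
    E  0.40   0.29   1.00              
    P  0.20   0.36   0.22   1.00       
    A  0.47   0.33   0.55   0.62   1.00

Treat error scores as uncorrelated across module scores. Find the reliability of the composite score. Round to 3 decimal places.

Var(S+D+E+P+A) = 8.8² + 3.5² + 9.3² + 6² + 24² + 2·[8.8·3.5·0.15 + 8.8·9.3·0.40 + 8.8·6·0.20 + 8.8·24·0.47 + 3.5·9.3·0.29 + 3.5·6·0.36 + 3.5·24·0.33 + 9.3·6·0.22 + 9.3·24·0.55 + 6·24·0.62] = 788.18 + 832.431 = 1620.61.
Because errors are independent across components, Cov(Tᵢ,Tⱼ) = Cov(Xᵢ,Xⱼ); the off-diagonal part of the true-score variance is the same as above.
True-score variance = [8.8²·0.58 + 3.5²·0.60 + 9.3²·0.61 + 6²·0.79 + 24²·0.91] + 832.431 = 657.624 + 832.431 = 1490.06.
Reliability = 1490.06 / 1620.61 = 0.919.

0.919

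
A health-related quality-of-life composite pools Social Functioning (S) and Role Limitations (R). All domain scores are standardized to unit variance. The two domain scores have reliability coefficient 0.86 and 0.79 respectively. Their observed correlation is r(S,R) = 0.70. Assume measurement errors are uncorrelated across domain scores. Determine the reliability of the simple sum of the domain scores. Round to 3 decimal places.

0.897

Var(S+R) = 2 + 2·[0.70] = 2 + 1.4 = 3.4.
With uncorrelated errors the cross-covariances are all true-score covariance, so they carry over unchanged; only the diagonal terms shrink to ρᵢσᵢ².
True-score variance = [0.86 + 0.79] + 1.4 = 1.65 + 1.4 = 3.05.
Reliability = 3.05 / 3.4 = 0.897.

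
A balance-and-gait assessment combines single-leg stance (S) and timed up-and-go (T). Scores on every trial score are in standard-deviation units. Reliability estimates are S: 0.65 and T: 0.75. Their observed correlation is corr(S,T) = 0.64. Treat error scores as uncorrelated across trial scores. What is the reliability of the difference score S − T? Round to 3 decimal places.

0.167

Var(S−T) = 1 + 1 − 2·0.64 = 2 − 1.28 = 0.72.
With uncorrelated errors the cross-covariances are all true-score covariance, so they carry over unchanged; only the diagonal terms shrink to ρᵢσᵢ².
True-score variance = [0.65 + 0.75] − 1.28 = 1.4 − 1.28 = 0.12.
Reliability = 0.12 / 0.72 = 0.167.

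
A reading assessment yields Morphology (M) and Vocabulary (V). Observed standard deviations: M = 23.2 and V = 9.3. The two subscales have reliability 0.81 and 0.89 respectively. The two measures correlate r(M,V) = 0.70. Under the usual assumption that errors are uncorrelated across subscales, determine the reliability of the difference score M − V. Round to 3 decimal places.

0.654

Var(M−V) = 23.2² + 9.3² − 2·23.2·9.3·0.70 = 624.73 − 302.064 = 322.666.
Because errors are independent across components, Cov(Tᵢ,Tⱼ) = Cov(Xᵢ,Xⱼ); the off-diagonal part of the true-score variance is the same as above.
True-score variance = [23.2²·0.81 + 9.3²·0.89] − 302.064 = 512.951 − 302.064 = 210.887.
Reliability = 210.887 / 322.666 = 0.654.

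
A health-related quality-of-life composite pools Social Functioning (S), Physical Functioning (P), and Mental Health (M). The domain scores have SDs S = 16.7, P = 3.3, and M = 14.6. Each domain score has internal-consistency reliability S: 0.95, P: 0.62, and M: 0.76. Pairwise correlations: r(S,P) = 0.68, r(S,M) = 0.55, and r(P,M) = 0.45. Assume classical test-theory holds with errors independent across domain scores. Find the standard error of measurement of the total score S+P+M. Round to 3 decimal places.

8.321

Var(total) = 502.94 + 386.514 = 889.454.
True-score variance = 433.699 + 386.514 = 820.212, so reliability = 0.9222.
Error variance = 889.454 − 820.212 = 69.2411; SEM = √69.2411 = 8.321.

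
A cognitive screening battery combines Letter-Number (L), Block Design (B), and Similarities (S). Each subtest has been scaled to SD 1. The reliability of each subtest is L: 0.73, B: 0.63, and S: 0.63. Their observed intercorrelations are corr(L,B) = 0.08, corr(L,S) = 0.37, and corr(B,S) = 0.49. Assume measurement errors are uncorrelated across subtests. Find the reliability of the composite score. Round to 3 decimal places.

Var(L+B+S) = 3 + 2·[0.08 + 0.37 + 0.49] = 3 + 1.88 = 4.88.
With uncorrelated errors the cross-covariances are all true-score covariance, so they carry over unchanged; only the diagonal terms shrink to ρᵢσᵢ².
True-score variance = [0.73 + 0.63 + 0.63] + 1.88 = 1.99 + 1.88 = 3.87.
Reliability = 3.87 / 4.88 = 0.793.

0.793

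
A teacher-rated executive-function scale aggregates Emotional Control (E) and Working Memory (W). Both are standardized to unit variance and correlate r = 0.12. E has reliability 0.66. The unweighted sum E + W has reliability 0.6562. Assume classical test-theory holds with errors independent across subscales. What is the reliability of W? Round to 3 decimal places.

Var(E+W) = 2 + 2·0.12 = 2.240.
True-score variance = ρ_E + ρ_W + 2·0.12, so 0.6562 = (0.66 + ρ_W + 0.24) / 2.240.
ρ_W = 0.6562·2.240 − 0.66 − 0.24 = 0.570.

0.570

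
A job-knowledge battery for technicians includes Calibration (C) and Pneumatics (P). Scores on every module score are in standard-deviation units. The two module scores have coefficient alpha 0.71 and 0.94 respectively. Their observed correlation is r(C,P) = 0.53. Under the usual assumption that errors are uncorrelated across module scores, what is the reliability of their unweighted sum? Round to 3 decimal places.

Var(C+P) = 2 + 2·[0.53] = 2 + 1.06 = 3.06.
With uncorrelated errors the cross-covariances are all true-score covariance, so they carry over unchanged; only the diagonal terms shrink to ρᵢσᵢ².
True-score variance = [0.71 + 0.94] + 1.06 = 1.65 + 1.06 = 2.71.
Reliability = 2.71 / 3.06 = 0.886.

0.886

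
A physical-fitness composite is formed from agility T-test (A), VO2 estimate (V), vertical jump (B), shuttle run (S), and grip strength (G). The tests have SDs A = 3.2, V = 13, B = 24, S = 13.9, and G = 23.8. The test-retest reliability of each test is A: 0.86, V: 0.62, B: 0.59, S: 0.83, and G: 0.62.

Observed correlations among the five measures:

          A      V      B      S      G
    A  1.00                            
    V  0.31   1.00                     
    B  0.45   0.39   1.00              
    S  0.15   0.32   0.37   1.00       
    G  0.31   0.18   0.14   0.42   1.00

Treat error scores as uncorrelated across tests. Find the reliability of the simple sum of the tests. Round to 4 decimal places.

0.8054

Var(A+V+B+S+G) = 3.2² + 13² + 24² + 13.9² + 23.8² + 2·[3.2·13·0.31 + 3.2·24·0.45 + 3.2·13.9·0.15 + 3.2·23.8·0.31 + 13·24·0.39 + 13·13.9·0.32 + 13·23.8·0.18 + 24·13.9·0.37 + 24·23.8·0.14 + 13.9·23.8·0.42] = 1514.89 + 1310.56 = 2825.45.
Because errors are independent across components, Cov(Tᵢ,Tⱼ) = Cov(Xᵢ,Xⱼ); the off-diagonal part of the true-score variance is the same as above.
True-score variance = [3.2²·0.86 + 13²·0.62 + 24²·0.59 + 13.9²·0.83 + 23.8²·0.62] + 1310.56 = 964.984 + 1310.56 = 2275.54.
Reliability = 2275.54 / 2825.45 = 0.8054.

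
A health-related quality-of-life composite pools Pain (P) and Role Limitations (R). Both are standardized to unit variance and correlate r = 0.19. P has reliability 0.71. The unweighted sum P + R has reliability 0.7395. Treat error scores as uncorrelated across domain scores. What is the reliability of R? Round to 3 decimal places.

0.670

Var(P+R) = 2 + 2·0.19 = 2.380.
True-score variance = ρ_P + ρ_R + 2·0.19, so 0.7395 = (0.71 + ρ_R + 0.38) / 2.380.
ρ_R = 0.7395·2.380 − 0.71 − 0.38 = 0.670.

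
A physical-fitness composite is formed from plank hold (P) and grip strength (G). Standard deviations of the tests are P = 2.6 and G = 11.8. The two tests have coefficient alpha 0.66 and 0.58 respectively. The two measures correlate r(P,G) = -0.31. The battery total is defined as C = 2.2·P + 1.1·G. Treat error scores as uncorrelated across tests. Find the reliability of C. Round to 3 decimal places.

Var(C) = 2.2²·2.6² + 1.1²·11.8² + 2·[2.42·2.6·11.8·(-0.31)] = 201.199 − 46.0323 = 155.167.
With uncorrelated errors the cross-covariances are all true-score covariance, so they carry over unchanged; only the diagonal terms shrink to ρᵢσᵢ².
True-score variance = [2.2²·2.6²·0.66 + 1.1²·11.8²·0.58] − 46.0323 = 119.313 − 46.0323 = 73.2805.
Reliability = 73.2805 / 155.167 = 0.472.

0.472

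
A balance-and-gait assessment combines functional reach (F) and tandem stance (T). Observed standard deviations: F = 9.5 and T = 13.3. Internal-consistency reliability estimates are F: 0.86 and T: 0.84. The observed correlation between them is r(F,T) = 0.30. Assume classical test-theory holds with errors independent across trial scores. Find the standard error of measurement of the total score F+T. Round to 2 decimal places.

6.40

Var(total) = 267.14 + 75.81 = 342.95.
True-score variance = 226.203 + 75.81 = 302.013, so reliability = 0.8806.
Error variance = 342.95 − 302.013 = 40.9374; SEM = √40.9374 = 6.40.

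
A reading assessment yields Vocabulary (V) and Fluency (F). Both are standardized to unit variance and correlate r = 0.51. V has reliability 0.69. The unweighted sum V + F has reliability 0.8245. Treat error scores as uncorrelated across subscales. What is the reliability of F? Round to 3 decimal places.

Var(V+F) = 2 + 2·0.51 = 3.020.
True-score variance = ρ_V + ρ_F + 2·0.51, so 0.8245 = (0.69 + ρ_F + 1.02) / 3.020.
ρ_F = 0.8245·3.020 − 0.69 − 1.02 = 0.780.

0.780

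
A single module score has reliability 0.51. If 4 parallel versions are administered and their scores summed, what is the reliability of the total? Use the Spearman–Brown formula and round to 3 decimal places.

0.806

ρ_k = kρ / (1 + (k−1)ρ) = 4·0.51 / (1 + 3·0.51) = 2.040 / 2.530 = 0.806.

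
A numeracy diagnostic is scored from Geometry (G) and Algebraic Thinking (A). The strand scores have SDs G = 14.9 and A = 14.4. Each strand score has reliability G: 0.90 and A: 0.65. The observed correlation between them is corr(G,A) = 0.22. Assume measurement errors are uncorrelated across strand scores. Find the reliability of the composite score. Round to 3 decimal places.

0.819

Var(G+A) = 14.9² + 14.4² + 2·[14.9·14.4·0.22] = 429.37 + 94.4064 = 523.776.
Under uncorrelated errors the observed covariances equal the true-score covariances, so only the own-variance terms attenuate.
True-score variance = [14.9²·0.90 + 14.4²·0.65] + 94.4064 = 334.593 + 94.4064 = 428.999.
Reliability = 428.999 / 523.776 = 0.819.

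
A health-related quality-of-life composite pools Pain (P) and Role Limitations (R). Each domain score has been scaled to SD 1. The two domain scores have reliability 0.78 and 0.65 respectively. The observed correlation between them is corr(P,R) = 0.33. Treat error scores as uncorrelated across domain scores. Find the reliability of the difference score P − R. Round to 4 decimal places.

0.5746

Var(P−R) = 1 + 1 − 2·0.33 = 2 − 0.66 = 1.34.
Because errors are independent across components, Cov(Tᵢ,Tⱼ) = Cov(Xᵢ,Xⱼ); the off-diagonal part of the true-score variance is the same as above.
True-score variance = [0.78 + 0.65] − 0.66 = 1.43 − 0.66 = 0.77.
Reliability = 0.77 / 1.34 = 0.5746.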